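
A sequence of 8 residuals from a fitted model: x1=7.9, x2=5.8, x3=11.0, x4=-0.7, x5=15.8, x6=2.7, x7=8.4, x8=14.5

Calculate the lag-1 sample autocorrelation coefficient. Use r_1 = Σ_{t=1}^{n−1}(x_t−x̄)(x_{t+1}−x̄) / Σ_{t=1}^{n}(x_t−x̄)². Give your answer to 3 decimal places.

Mean x̄ = (7.9 + 5.8 + 11.0 − 0.7 + 15.8 + 2.7 + 8.4 + 14.5)/8 = 8.1750
Deviations from mean: -0.2750, -2.3750, 2.8250, -8.8750, 7.6250, -5.4750, 0.2250, 6.3250
Σ(x_t−x̄)(x_{t+1}−x̄) = (0.6531) + (-6.7094) + (-25.0719) + (-67.6719) + (-41.7469) + (-1.2319) + (1.4231) = -140.3556
Denominator Σ(x_t−x̄)² = 220.6350
r_1 = -140.3556 / 220.6350 = -0.636

-0.636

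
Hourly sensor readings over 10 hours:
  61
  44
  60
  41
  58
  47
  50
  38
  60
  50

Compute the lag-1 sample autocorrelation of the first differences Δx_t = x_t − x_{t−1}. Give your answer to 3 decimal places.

-0.795

First differences Δx: -17, 16, -19, 17, -11, 3, -12, 22, -10
Mean of differences = -1.2222
Numerator Σ(Δx_t−Δx̄)(Δx_{t+1}−Δx̄) = -1620.9383
Denominator Σ(Δx_t−Δx̄)² = 2039.5556
r_1(Δx) = -1620.9383 / 2039.5556 = -0.795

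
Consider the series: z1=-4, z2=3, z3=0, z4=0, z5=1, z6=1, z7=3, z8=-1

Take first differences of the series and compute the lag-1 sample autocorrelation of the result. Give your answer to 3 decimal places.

First differences Δz: 7, -3, 0, 1, 0, 2, -4
Mean of differences = 0.4286
Numerator Σ(Δz_t−Δz̄)(Δz_{t+1}−Δz̄) = -29.1837
Denominator Σ(Δz_t−Δz̄)² = 77.7143
r_1(Δz) = -29.1837 / 77.7143 = -0.376

-0.376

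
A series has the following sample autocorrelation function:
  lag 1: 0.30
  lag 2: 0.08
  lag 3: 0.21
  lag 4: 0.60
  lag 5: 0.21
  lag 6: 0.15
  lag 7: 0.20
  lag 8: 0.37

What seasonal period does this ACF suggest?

The largest autocorrelation is r_4 = 0.60, with a weaker echo at lag 8 (0.37); the remaining lags stay at or below 0.30. The elevated value at lag 1 (0.30), dropping to 0.08 at lag 2, reflects decaying short-term dependence rather than seasonality.
The dominant spike at lag 4 indicates a seasonal period of 4.

4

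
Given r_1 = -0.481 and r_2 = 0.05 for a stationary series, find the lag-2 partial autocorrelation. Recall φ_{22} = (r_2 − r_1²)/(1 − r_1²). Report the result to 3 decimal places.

φ_{22} = (r_2 − r_1²) / (1 − r_1²)
r_1² = (-0.481)² = 0.231361
Numerator = 0.05 − 0.2314 = -0.1814; denominator = 1 − 0.2314 = 0.7686
φ_{22} = -0.1814 / 0.7686 = -0.236

-0.236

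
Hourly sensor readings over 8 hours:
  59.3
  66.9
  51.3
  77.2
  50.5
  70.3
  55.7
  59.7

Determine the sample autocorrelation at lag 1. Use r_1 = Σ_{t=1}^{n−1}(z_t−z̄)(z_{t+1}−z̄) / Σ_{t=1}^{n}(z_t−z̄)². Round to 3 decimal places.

Mean z̄ = (59.3 + 66.9 + 51.3 + 77.2 + 50.5 + 70.3 + 55.7 + 59.7)/8 = 61.3625
Deviations from mean: -2.0625, 5.5375, -10.0625, 15.8375, -10.8625, 8.9375, -5.6625, -1.6625
Numerator Σ_{t=1}^{7}(z_t−z̄)(z_{t+1}−z̄) = -536.8202
Denominator Σ(z_t−z̄)² = 619.6988
r_1 = -536.8202 / 619.6988 = -0.866

-0.866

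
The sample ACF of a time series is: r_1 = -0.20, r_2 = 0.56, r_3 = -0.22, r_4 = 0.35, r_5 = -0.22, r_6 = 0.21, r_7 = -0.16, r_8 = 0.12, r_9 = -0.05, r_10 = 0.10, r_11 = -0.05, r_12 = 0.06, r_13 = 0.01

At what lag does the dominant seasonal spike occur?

The largest autocorrelation is r_2 = 0.56, with weaker echoes at lags 4 (0.35) and 6 (0.21); the remaining lags stay at or below 0.12.
The dominant spike at lag 2 indicates a seasonal period of 2.

2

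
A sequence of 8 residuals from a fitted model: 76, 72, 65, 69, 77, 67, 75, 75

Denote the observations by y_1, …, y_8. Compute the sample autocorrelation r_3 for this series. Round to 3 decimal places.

0.204

Mean ȳ = (76 + 72 + 65 + 69 + 77 + 67 + 75 + 75)/8 = 72.0000
Deviations from mean: 4.0000, 0.0000, -7.0000, -3.0000, 5.0000, -5.0000, 3.0000, 3.0000
Σ(y_t−ȳ)(y_{t+3}−ȳ) = (-12.0000) + (0.0000) + (35.0000) + (-9.0000) + (15.0000) = 29.0000
Denominator Σ(y_t−ȳ)² = 142.0000
r_3 = 29.0000 / 142.0000 = 0.204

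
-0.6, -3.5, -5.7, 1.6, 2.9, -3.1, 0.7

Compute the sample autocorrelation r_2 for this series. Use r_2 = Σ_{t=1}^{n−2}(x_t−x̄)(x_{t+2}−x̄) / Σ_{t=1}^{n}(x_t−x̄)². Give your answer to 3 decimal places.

Mean x̄ = (-0.6 − 3.5 − 5.7 + 1.6 + 2.9 − 3.1 + 0.7)/7 = -1.1000
Deviations from mean: 0.5000, -2.4000, -4.6000, 2.7000, 4.0000, -2.0000, 1.8000
Numerator Σ_{t=1}^{5}(x_t−x̄)(x_{t+2}−x̄) = -25.3800
Denominator Σ(x_t−x̄)² = 57.7000
r_2 = -25.3800 / 57.7000 = -0.440

-0.440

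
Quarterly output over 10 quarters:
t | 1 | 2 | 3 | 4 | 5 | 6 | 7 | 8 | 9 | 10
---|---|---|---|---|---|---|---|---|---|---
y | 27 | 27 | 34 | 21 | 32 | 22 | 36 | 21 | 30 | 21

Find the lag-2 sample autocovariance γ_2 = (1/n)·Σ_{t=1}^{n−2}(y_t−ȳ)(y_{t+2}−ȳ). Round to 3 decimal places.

20.258

Mean ȳ = (27 + 27 + 34 + 21 + 32 + 22 + 36 + 21 + 30 + 21)/10 = 27.1000
Σ_{t=1}^{8}(y_t−ȳ)(y_{t+2}−ȳ) = 202.5800
γ_2 = 202.5800 / 10 = 20.258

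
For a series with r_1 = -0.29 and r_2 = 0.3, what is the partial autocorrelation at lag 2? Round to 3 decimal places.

0.236

φ_{22} = (r_2 − r_1²) / (1 − r_1²)
r_1² = (-0.29)² = 0.0841
Numerator = 0.3 − 0.0841 = 0.2159; denominator = 1 − 0.0841 = 0.9159
φ_{22} = 0.2159 / 0.9159 = 0.236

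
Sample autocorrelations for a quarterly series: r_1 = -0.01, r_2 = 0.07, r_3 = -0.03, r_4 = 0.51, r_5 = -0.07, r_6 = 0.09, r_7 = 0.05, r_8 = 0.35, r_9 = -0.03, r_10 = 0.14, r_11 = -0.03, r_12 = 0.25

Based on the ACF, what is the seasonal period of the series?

4

The largest autocorrelation is r_4 = 0.51, with weaker echoes at lags 8 (0.35) and 12 (0.25); the remaining lags stay at or below 0.14.
The dominant spike at lag 4 indicates a seasonal period of 4.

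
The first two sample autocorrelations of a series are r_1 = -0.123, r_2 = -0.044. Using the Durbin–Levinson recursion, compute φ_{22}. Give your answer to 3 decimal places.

φ_{22} = (r_2 − r_1²) / (1 − r_1²)
r_1² = (-0.123)² = 0.015129
Numerator = -0.044 − 0.0151 = -0.0591; denominator = 1 − 0.0151 = 0.9849
φ_{22} = -0.0591 / 0.9849 = -0.060

-0.060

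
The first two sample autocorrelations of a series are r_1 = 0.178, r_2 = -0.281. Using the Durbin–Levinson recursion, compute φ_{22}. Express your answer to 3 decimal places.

φ_{22} = (r_2 − r_1²) / (1 − r_1²)
r_1² = (0.178)² = 0.031684
Numerator = -0.281 − 0.0317 = -0.3127; denominator = 1 − 0.0317 = 0.9683
φ_{22} = -0.3127 / 0.9683 = -0.323

-0.323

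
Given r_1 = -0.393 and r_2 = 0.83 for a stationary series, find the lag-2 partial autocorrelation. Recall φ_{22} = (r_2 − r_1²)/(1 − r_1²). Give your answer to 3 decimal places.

0.799

φ_{22} = (r_2 − r_1²) / (1 − r_1²)
r_1² = (-0.393)² = 0.154449
Numerator = 0.83 − 0.1544 = 0.6756; denominator = 1 − 0.1544 = 0.8456
φ_{22} = 0.6756 / 0.8456 = 0.799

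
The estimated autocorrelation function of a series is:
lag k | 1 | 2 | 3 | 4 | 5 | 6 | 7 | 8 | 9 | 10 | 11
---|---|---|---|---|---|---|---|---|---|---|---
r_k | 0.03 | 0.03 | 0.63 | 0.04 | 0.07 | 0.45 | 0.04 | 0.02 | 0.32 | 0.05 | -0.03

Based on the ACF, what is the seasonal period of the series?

3

The largest autocorrelation is r_3 = 0.63, with weaker echoes at lags 6 (0.45) and 9 (0.32); the remaining lags stay at or below 0.07.
The dominant spike at lag 3 indicates a seasonal period of 3.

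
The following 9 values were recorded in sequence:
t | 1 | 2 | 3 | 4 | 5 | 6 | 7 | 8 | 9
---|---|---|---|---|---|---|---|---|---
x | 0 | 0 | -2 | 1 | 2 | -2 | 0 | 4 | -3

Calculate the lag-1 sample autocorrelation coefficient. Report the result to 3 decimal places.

-0.421

Mean x̄ = (0 + 0 − 2 + 1 + 2 − 2 + 0 + 4 − 3)/9 = 0.0000
Numerator Σ_{t=1}^{8}(x_t−x̄)(x_{t+1}−x̄) = -16.0000
Denominator Σ(x_t−x̄)² = 38.0000
r_1 = -16.0000 / 38.0000 = -0.421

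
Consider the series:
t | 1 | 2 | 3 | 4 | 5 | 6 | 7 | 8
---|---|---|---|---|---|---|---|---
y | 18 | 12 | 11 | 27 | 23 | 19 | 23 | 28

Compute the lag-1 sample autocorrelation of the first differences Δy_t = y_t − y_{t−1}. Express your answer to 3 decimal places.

-0.204

First differences Δy: -6, -1, 16, -4, -4, 4, 5
Mean of differences = 1.4286
Numerator Σ(Δy_t−Δȳ)(Δy_{t+1}−Δȳ) = -71.7551
Denominator Σ(Δy_t−Δȳ)² = 351.7143
r_1(Δy) = -71.7551 / 351.7143 = -0.204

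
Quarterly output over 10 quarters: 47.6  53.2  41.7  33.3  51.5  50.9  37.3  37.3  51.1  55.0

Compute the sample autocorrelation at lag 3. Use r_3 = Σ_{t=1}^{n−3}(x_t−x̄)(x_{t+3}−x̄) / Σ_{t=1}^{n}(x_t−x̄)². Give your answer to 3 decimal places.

Mean x̄ = (47.6 + 53.2 + 41.7 + 33.3 + 51.5 + 50.9 + 37.3 + 37.3 + 51.1 + 55.0)/10 = 45.8900
Σ(x_t−x̄)(x_{t+3}−x̄) = (-21.5289) + (41.0091) + (-20.9919) + (108.1481) + (-48.1899) + (26.1021) + (-78.2549) = 6.2937
Denominator Σ(x_t−x̄)² = 546.7090
r_3 = 6.2937 / 546.7090 = 0.012

0.012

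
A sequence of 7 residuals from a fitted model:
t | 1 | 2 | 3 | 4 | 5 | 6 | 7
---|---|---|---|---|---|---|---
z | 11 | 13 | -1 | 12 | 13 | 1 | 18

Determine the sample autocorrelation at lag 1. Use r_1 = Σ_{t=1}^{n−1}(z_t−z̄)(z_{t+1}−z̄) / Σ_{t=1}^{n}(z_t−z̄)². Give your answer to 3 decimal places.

-0.522

Mean z̄ = (11 + 13 − 1 + 12 + 13 + 1 + 18)/7 = 9.5714
Deviations from mean: 1.4286, 3.4286, -10.5714, 2.4286, 3.4286, -8.5714, 8.4286
Numerator Σ_{t=1}^{6}(z_t−z̄)(z_{t+1}−z̄) = -150.3265
Denominator Σ(z_t−z̄)² = 287.7143
r_1 = -150.3265 / 287.7143 = -0.522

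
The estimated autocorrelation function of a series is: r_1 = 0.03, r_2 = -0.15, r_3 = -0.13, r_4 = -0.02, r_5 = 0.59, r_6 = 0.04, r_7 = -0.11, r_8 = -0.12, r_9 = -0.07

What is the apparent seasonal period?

5

The largest autocorrelation is r_5 = 0.59; the remaining lags stay at or below 0.04.
The dominant spike at lag 5 indicates a seasonal period of 5.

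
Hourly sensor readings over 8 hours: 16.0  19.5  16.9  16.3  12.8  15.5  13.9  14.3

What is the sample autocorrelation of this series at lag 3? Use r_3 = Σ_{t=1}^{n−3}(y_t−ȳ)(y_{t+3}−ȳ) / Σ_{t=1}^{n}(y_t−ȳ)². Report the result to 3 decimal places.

Mean ȳ = (16.0 + 19.5 + 16.9 + 16.3 + 12.8 + 15.5 + 13.9 + 14.3)/8 = 15.6500
Deviations from mean: 0.3500, 3.8500, 1.2500, 0.6500, -2.8500, -0.1500, -1.7500, -1.3500
Numerator Σ_{t=1}^{5}(y_t−ȳ)(y_{t+3}−ȳ) = -8.2225
Denominator Σ(y_t−ȳ)² = 29.9600
r_3 = -8.2225 / 29.9600 = -0.274

-0.274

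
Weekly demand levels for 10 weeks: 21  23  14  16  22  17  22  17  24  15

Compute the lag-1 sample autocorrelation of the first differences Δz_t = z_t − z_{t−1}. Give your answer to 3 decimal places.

-0.619

First differences Δz: 2, -9, 2, 6, -5, 5, -5, 7, -9
Mean of differences = -0.6667
Numerator Σ(Δz_t−Δz̄)(Δz_{t+1}−Δz̄) = -201.7778
Denominator Σ(Δz_t−Δz̄)² = 326.0000
r_1(Δz) = -201.7778 / 326.0000 = -0.619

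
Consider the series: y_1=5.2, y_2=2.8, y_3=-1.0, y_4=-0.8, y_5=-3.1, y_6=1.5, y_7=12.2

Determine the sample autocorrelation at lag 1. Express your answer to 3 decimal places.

0.155

Mean ȳ = (5.2 + 2.8 − 1.0 − 0.8 − 3.1 + 1.5 + 12.2)/7 = 2.4000
Σ(y_t−ȳ)(y_{t+1}−ȳ) = (1.1200) + (-1.3600) + (10.8800) + (17.6000) + (4.9500) + (-8.8200) = 24.3700
Denominator Σ(y_t−ȳ)² = 156.9000
r_1 = 24.3700 / 156.9000 = 0.155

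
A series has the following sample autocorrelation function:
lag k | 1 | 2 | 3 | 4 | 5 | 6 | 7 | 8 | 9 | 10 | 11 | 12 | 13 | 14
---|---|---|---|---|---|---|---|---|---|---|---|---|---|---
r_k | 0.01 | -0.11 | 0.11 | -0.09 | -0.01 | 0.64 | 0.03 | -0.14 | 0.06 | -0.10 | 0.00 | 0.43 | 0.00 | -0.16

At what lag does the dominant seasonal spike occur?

The largest autocorrelation is r_6 = 0.64, with a weaker echo at lag 12 (0.43); the remaining lags stay at or below 0.11.
The dominant spike at lag 6 indicates a seasonal period of 6.

6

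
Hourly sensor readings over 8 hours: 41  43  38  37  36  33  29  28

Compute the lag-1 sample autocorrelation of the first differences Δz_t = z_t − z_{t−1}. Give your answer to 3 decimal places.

First differences Δz: 2, -5, -1, -1, -3, -4, -1
Mean of differences = -1.8571
Numerator Σ(Δz_t−Δz̄)(Δz_{t+1}−Δz̄) = -14.4490
Denominator Σ(Δz_t−Δz̄)² = 32.8571
r_1(Δz) = -14.4490 / 32.8571 = -0.440

-0.440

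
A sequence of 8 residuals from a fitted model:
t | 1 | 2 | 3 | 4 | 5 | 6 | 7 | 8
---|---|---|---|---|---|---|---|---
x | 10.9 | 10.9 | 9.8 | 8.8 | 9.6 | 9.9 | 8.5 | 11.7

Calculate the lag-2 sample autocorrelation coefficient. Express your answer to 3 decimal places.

Mean x̄ = (10.9 + 10.9 + 9.8 + 8.8 + 9.6 + 9.9 + 8.5 + 11.7)/8 = 10.0125
Deviations from mean: 0.8875, 0.8875, -0.2125, -1.2125, -0.4125, -0.1125, -1.5125, 1.6875
Numerator Σ_{t=1}^{6}(x_t−x̄)(x_{t+2}−x̄) = -0.6066
Denominator Σ(x_t−x̄)² = 8.4088
r_2 = -0.6066 / 8.4088 = -0.072

-0.072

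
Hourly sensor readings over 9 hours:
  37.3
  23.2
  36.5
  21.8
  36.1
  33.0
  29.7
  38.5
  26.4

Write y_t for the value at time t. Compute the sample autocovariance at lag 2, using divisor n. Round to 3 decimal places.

Mean ȳ = (37.3 + 23.2 + 36.5 + 21.8 + 36.1 + 33.0 + 29.7 + 38.5 + 26.4)/9 = 31.3889
Σ_{t=1}^{7}(y_t−ȳ)(y_{t+2}−ȳ) = 129.2909
γ_2 = 129.2909 / 9 = 14.366

14.366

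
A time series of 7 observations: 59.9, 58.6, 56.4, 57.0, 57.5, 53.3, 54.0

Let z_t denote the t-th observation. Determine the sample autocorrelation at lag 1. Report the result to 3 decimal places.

0.361

Mean z̄ = (59.9 + 58.6 + 56.4 + 57.0 + 57.5 + 53.3 + 54.0)/7 = 56.6714
Deviations from mean: 3.2286, 1.9286, -0.2714, 0.3286, 0.8286, -3.3714, -2.6714
Σ(z_t−z̄)(z_{t+1}−z̄) = (6.2265) + (-0.5235) + (-0.0892) + (0.2722) + (-2.7935) + (9.0065) = 12.0992
Denominator Σ(z_t−z̄)² = 33.5143
r_1 = 12.0992 / 33.5143 = 0.361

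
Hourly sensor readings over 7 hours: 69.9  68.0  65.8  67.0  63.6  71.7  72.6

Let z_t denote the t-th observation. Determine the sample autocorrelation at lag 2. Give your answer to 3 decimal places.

-0.254

Mean z̄ = (69.9 + 68.0 + 65.8 + 67.0 + 63.6 + 71.7 + 72.6)/7 = 68.3714
Deviations from mean: 1.5286, -0.3714, -2.5714, -1.3714, -4.7714, 3.3286, 4.2286
Numerator Σ_{t=1}^{5}(z_t−z̄)(z_{t+2}−z̄) = -15.8931
Denominator Σ(z_t−z̄)² = 62.6943
r_2 = -15.8931 / 62.6943 = -0.254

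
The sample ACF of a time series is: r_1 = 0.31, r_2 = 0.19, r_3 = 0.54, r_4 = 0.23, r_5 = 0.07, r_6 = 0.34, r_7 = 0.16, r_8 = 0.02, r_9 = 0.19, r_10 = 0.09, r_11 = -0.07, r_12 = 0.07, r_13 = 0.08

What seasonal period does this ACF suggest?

3

The largest autocorrelation is r_3 = 0.54, with a weaker echo at lag 6 (0.34); the remaining lags stay at or below 0.31. The elevated value at lag 1 (0.31), dropping to 0.19 at lag 2, reflects decaying short-term dependence rather than seasonality.
The dominant spike at lag 3 indicates a seasonal period of 3.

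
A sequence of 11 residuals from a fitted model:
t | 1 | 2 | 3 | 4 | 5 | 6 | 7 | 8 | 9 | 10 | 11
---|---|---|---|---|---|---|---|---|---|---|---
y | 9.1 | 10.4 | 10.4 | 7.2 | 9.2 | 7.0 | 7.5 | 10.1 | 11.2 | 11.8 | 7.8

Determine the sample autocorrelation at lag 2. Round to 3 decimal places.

Mean ȳ = (9.1 + 10.4 + 10.4 + 7.2 + 9.2 + 7.0 + 7.5 + 10.1 + 11.2 + 11.8 + 7.8)/11 = 9.2455
Numerator Σ_{t=1}^{9}(y_t−ȳ)(y_{t+2}−ȳ) = -3.8823
Denominator Σ(y_t−ȳ)² = 28.1273
r_2 = -3.8823 / 28.1273 = -0.138

-0.138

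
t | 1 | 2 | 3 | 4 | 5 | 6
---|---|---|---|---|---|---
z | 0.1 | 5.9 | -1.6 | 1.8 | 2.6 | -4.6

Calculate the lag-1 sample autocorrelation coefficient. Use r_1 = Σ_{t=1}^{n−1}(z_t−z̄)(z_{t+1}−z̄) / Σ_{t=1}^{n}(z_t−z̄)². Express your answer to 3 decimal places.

-0.390

Mean z̄ = (0.1 + 5.9 − 1.6 + 1.8 + 2.6 − 4.6)/6 = 0.7000
Deviations from mean: -0.6000, 5.2000, -2.3000, 1.1000, 1.9000, -5.3000
Numerator Σ_{t=1}^{5}(z_t−z̄)(z_{t+1}−z̄) = -25.5900
Denominator Σ(z_t−z̄)² = 65.6000
r_1 = -25.5900 / 65.6000 = -0.390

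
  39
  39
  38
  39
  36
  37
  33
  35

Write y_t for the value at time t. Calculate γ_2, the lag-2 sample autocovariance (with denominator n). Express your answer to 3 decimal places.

Mean ȳ = (39 + 39 + 38 + 39 + 36 + 37 + 33 + 35)/8 = 37.0000
Deviations: 2.0000, 2.0000, 1.0000, 2.0000, -1.0000, 0.0000, -4.0000, -2.0000
Σ_{t=1}^{6}(y_t−ȳ)(y_{t+2}−ȳ) = 9.0000
γ_2 = 9.0000 / 8 = 1.125

1.125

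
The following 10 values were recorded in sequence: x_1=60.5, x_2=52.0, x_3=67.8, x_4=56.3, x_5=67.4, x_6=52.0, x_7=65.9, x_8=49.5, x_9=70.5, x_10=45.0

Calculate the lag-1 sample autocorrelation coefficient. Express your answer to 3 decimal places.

Mean x̄ = (60.5 + 52.0 + 67.8 + 56.3 + 67.4 + 52.0 + 65.9 + 49.5 + 70.5 + 45.0)/10 = 58.6900
Numerator Σ_{t=1}^{9}(x_t−x̄)(x_{t+1}−x̄) = -558.6221
Denominator Σ(x_t−x̄)² = 720.6890
r_1 = -558.6221 / 720.6890 = -0.775

-0.775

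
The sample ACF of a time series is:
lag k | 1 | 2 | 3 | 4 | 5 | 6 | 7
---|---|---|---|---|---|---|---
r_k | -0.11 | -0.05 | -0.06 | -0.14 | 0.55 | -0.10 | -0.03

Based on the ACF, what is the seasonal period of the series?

The largest autocorrelation is r_5 = 0.55; the remaining lags stay at or below -0.03.
The dominant spike at lag 5 indicates a seasonal period of 5.

5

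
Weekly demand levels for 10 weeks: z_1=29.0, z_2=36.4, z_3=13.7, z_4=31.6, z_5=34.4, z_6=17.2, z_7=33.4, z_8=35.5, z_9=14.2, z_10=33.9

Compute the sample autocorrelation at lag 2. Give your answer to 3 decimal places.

-0.253

Mean z̄ = (29.0 + 36.4 + 13.7 + 31.6 + 34.4 + 17.2 + 33.4 + 35.5 + 14.2 + 33.9)/10 = 27.9300
Numerator Σ_{t=1}^{8}(z_t−z̄)(z_{t+2}−z̄) = -191.3338
Denominator Σ(z_t−z̄)² = 757.2210
r_2 = -191.3338 / 757.2210 = -0.253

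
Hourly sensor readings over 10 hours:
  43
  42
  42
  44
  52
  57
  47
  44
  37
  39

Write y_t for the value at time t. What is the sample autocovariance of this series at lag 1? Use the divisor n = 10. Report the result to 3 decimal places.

Mean ȳ = (43 + 42 + 42 + 44 + 52 + 57 + 47 + 44 + 37 + 39)/10 = 44.7000
Σ_{t=1}^{9}(y_t−ȳ)(y_{t+1}−ȳ) = 174.4100
γ_1 = 174.4100 / 10 = 17.441

17.441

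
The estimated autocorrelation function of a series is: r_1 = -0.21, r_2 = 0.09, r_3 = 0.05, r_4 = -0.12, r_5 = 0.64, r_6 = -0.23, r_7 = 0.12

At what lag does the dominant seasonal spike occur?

The largest autocorrelation is r_5 = 0.64; the remaining lags stay at or below 0.12.
The dominant spike at lag 5 indicates a seasonal period of 5.

5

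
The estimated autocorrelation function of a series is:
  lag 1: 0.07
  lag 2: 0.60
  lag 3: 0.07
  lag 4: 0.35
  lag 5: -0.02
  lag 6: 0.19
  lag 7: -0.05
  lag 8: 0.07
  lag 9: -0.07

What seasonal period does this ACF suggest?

2

The largest autocorrelation is r_2 = 0.60, with weaker echoes at lags 4 (0.35) and 6 (0.19); the remaining lags stay at or below 0.07.
The dominant spike at lag 2 indicates a seasonal period of 2.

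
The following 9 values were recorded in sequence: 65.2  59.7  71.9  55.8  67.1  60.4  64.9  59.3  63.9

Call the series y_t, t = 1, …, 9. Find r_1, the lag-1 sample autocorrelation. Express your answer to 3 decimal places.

-0.828

Mean ȳ = (65.2 + 59.7 + 71.9 + 55.8 + 67.1 + 60.4 + 64.9 + 59.3 + 63.9)/9 = 63.1333
Numerator Σ_{t=1}^{8}(y_t−ȳ)(y_{t+1}−ȳ) = -155.9544
Denominator Σ(y_t−ȳ)² = 188.3000
r_1 = -155.9544 / 188.3000 = -0.828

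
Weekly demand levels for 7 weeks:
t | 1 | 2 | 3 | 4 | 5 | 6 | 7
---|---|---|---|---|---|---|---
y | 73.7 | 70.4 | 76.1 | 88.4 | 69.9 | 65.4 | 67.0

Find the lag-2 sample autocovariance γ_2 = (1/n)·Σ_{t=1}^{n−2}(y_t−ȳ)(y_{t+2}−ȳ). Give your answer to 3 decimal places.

-20.814

Mean ȳ = (73.7 + 70.4 + 76.1 + 88.4 + 69.9 + 65.4 + 67.0)/7 = 72.9857
Σ_{t=1}^{5}(y_t−ȳ)(y_{t+2}−ȳ) = -145.7004
γ_2 = -145.7004 / 7 = -20.814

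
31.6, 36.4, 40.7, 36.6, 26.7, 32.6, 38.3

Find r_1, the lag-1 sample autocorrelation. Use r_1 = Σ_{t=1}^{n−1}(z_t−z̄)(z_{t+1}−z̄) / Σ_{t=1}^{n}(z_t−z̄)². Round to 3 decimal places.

0.078

Mean z̄ = (31.6 + 36.4 + 40.7 + 36.6 + 26.7 + 32.6 + 38.3)/7 = 34.7000
Σ(z_t−z̄)(z_{t+1}−z̄) = (-5.2700) + (10.2000) + (11.4000) + (-15.2000) + (16.8000) + (-7.5600) = 10.3700
Denominator Σ(z_t−z̄)² = 133.4800
r_1 = 10.3700 / 133.4800 = 0.078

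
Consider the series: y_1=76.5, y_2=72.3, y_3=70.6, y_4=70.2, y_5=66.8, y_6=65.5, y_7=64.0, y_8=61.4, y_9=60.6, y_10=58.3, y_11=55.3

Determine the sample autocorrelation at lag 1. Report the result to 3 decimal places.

0.660

Mean ȳ = (76.5 + 72.3 + 70.6 + 70.2 + 66.8 + 65.5 + 64.0 + 61.4 + 60.6 + 58.3 + 55.3)/11 = 65.5909
Numerator Σ_{t=1}^{10}(y_t−ȳ)(y_{t+1}−ȳ) = 274.4936
Denominator Σ(y_t−ȳ)² = 415.8891
r_1 = 274.4936 / 415.8891 = 0.660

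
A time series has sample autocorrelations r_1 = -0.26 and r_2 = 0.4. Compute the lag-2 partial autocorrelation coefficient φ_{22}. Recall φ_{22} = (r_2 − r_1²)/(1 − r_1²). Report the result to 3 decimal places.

φ_{22} = (r_2 − r_1²) / (1 − r_1²)
r_1² = (-0.26)² = 0.0676
Numerator = 0.4 − 0.0676 = 0.3324; denominator = 1 − 0.0676 = 0.9324
φ_{22} = 0.3324 / 0.9324 = 0.356

0.356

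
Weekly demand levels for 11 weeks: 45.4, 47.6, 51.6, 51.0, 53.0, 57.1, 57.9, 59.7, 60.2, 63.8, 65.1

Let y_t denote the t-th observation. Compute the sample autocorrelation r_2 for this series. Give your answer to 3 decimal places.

Mean ȳ = (45.4 + 47.6 + 51.6 + 51.0 + 53.0 + 57.1 + 57.9 + 59.7 + 60.2 + 63.8 + 65.1)/11 = 55.6727
Numerator Σ_{t=1}^{9}(y_t−ȳ)(y_{t+2}−ȳ) = 169.0649
Denominator Σ(y_t−ȳ)² = 414.9018
r_2 = 169.0649 / 414.9018 = 0.407

0.407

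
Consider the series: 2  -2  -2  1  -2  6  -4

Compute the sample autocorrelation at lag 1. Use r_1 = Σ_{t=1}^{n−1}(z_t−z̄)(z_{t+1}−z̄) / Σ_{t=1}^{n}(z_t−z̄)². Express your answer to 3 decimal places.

-0.579

Mean z̄ = (2 − 2 − 2 + 1 − 2 + 6 − 4)/7 = -0.1429
Deviations from mean: 2.1429, -1.8571, -1.8571, 1.1429, -1.8571, 6.1429, -3.8571
Σ(z_t−z̄)(z_{t+1}−z̄) = (-3.9796) + (3.4490) + (-2.1224) + (-2.1224) + (-11.4082) + (-23.6939) = -39.8776
Denominator Σ(z_t−z̄)² = 68.8571
r_1 = -39.8776 / 68.8571 = -0.579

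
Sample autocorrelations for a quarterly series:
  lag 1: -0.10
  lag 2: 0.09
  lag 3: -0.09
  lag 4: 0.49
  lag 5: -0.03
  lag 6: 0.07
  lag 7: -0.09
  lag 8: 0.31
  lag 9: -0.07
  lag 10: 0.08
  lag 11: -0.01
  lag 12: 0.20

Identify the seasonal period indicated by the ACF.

4

The largest autocorrelation is r_4 = 0.49, with weaker echoes at lags 8 (0.31) and 12 (0.20); the remaining lags stay at or below 0.09.
The dominant spike at lag 4 indicates a seasonal period of 4.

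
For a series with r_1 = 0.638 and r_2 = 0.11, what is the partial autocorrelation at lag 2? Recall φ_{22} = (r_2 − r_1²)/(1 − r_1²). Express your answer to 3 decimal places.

-0.501

φ_{22} = (r_2 − r_1²) / (1 − r_1²)
r_1² = (0.638)² = 0.407044
Numerator = 0.11 − 0.4070 = -0.2970; denominator = 1 − 0.4070 = 0.5930
φ_{22} = -0.2970 / 0.5930 = -0.501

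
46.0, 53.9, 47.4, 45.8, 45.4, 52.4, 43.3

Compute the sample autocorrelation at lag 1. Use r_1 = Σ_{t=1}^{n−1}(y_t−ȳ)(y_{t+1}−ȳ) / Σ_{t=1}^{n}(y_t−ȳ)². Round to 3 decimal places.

Mean ȳ = (46.0 + 53.9 + 47.4 + 45.8 + 45.4 + 52.4 + 43.3)/7 = 47.7429
Deviations from mean: -1.7429, 6.1571, -0.3429, -1.9429, -2.3429, 4.6571, -4.4429
Numerator Σ_{t=1}^{6}(y_t−ȳ)(y_{t+1}−ȳ) = -39.2261
Denominator Σ(y_t−ȳ)² = 91.7571
r_1 = -39.2261 / 91.7571 = -0.427

-0.427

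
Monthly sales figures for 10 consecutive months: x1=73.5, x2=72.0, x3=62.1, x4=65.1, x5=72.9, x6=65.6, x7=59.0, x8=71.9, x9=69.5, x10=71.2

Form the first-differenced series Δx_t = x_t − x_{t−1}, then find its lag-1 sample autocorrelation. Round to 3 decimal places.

First differences Δx: -1.5, -9.9, 3.0, 7.8, -7.3, -6.6, 12.9, -2.4, 1.7
Mean of differences = -0.2556
Numerator Σ(Δx_t−Δx̄)(Δx_{t+1}−Δx̄) = -121.0942
Denominator Σ(Δx_t−Δx̄)² = 441.4222
r_1(Δx) = -121.0942 / 441.4222 = -0.274

-0.274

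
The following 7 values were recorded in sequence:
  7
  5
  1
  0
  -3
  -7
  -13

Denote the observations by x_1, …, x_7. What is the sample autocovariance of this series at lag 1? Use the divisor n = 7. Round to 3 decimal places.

Mean x̄ = (7 + 5 + 1 + 0 − 3 − 7 − 13)/7 = -1.4286
Deviations: 8.4286, 6.4286, 2.4286, 1.4286, -1.5714, -5.5714, -11.5714
Σ_{t=1}^{6}(x_t−x̄)(x_{t+1}−x̄) = 144.2449
γ_1 = 144.2449 / 7 = 20.606

20.606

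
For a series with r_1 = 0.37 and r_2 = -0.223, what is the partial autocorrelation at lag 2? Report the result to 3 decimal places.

-0.417

φ_{22} = (r_2 − r_1²) / (1 − r_1²)
r_1² = (0.37)² = 0.1369
Numerator = -0.223 − 0.1369 = -0.3599; denominator = 1 − 0.1369 = 0.8631
φ_{22} = -0.3599 / 0.8631 = -0.417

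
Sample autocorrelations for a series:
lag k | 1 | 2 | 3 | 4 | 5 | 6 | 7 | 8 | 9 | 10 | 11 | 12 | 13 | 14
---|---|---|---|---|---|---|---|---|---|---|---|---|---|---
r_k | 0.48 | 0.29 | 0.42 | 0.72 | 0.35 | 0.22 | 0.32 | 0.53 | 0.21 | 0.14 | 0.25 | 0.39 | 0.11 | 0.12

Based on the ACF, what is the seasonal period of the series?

The largest autocorrelation is r_4 = 0.72, with a weaker echo at lag 8 (0.53); the remaining lags stay at or below 0.48. The elevated value at lag 1 (0.48), dropping to 0.29 at lag 2, reflects decaying short-term dependence rather than seasonality.
The dominant spike at lag 4 indicates a seasonal period of 4.

4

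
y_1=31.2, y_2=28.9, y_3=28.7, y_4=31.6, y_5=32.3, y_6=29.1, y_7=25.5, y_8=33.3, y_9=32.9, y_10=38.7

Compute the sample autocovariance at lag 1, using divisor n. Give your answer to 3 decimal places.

1.935

Mean ȳ = (31.2 + 28.9 + 28.7 + 31.6 + 32.3 + 29.1 + 25.5 + 33.3 + 32.9 + 38.7)/10 = 31.2200
Σ_{t=1}^{9}(y_t−ȳ)(y_{t+1}−ȳ) = 19.3456
γ_1 = 19.3456 / 10 = 1.935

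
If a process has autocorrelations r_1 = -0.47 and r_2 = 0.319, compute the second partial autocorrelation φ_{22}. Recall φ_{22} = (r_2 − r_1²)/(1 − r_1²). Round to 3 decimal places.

0.126

φ_{22} = (r_2 − r_1²) / (1 − r_1²)
r_1² = (-0.47)² = 0.2209
Numerator = 0.319 − 0.2209 = 0.0981; denominator = 1 − 0.2209 = 0.7791
φ_{22} = 0.0981 / 0.7791 = 0.126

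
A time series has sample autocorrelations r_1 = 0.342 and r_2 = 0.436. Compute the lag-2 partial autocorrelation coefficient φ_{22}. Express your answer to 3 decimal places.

0.361

φ_{22} = (r_2 − r_1²) / (1 − r_1²)
r_1² = (0.342)² = 0.116964
Numerator = 0.436 − 0.1170 = 0.3190; denominator = 1 − 0.1170 = 0.8830
φ_{22} = 0.3190 / 0.8830 = 0.361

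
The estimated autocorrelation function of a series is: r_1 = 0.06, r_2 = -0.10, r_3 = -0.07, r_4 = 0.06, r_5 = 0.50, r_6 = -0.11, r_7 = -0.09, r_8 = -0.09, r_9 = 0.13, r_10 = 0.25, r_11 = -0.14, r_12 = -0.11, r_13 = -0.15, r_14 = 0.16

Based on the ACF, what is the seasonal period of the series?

5

The largest autocorrelation is r_5 = 0.50, with a weaker echo at lag 10 (0.25); the remaining lags stay at or below 0.16.
The dominant spike at lag 5 indicates a seasonal period of 5.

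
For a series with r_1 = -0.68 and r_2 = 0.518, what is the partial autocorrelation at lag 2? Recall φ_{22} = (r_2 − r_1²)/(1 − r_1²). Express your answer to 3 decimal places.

φ_{22} = (r_2 − r_1²) / (1 − r_1²)
r_1² = (-0.68)² = 0.4624
Numerator = 0.518 − 0.4624 = 0.0556; denominator = 1 − 0.4624 = 0.5376
φ_{22} = 0.0556 / 0.5376 = 0.103

0.103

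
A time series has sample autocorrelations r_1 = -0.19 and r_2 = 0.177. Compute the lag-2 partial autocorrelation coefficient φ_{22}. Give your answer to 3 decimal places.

0.146

φ_{22} = (r_2 − r_1²) / (1 − r_1²)
r_1² = (-0.19)² = 0.0361
Numerator = 0.177 − 0.0361 = 0.1409; denominator = 1 − 0.0361 = 0.9639
φ_{22} = 0.1409 / 0.9639 = 0.146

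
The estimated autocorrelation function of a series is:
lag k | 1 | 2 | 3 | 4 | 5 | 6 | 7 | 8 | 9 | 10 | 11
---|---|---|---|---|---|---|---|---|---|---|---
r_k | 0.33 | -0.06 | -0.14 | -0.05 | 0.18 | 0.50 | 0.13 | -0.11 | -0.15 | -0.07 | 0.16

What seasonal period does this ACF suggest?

The largest autocorrelation is r_6 = 0.50; the remaining lags stay at or below 0.33.
The dominant spike at lag 6 indicates a seasonal period of 6.

6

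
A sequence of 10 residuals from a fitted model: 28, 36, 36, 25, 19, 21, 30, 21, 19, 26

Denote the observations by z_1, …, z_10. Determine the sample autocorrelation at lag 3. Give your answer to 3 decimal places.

-0.149

Mean z̄ = (28 + 36 + 36 + 25 + 19 + 21 + 30 + 21 + 19 + 26)/10 = 26.1000
Σ(z_t−z̄)(z_{t+3}−z̄) = (-2.0900) + (-70.2900) + (-50.4900) + (-4.2900) + (36.2100) + (36.2100) + (-0.3900) = -55.1300
Denominator Σ(z_t−z̄)² = 368.9000
r_3 = -55.1300 / 368.9000 = -0.149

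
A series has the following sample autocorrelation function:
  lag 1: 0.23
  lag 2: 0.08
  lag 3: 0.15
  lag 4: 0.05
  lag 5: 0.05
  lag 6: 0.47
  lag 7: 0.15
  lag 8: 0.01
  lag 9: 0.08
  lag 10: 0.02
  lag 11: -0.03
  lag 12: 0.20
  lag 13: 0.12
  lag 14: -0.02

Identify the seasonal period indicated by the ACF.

The largest autocorrelation is r_6 = 0.47; the remaining lags stay at or below 0.23. The elevated value at lag 1 (0.23), dropping to 0.08 at lag 2, reflects decaying short-term dependence rather than seasonality.
The dominant spike at lag 6 indicates a seasonal period of 6.

6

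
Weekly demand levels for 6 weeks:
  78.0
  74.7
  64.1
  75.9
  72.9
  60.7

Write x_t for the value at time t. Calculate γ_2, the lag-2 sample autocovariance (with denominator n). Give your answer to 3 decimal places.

Mean x̄ = (78.0 + 74.7 + 64.1 + 75.9 + 72.9 + 60.7)/6 = 71.0500
Σ_{t=1}^{4}(x_t−x̄)(x_{t+2}−x̄) = -93.6550
γ_2 = -93.6550 / 6 = -15.609

-15.609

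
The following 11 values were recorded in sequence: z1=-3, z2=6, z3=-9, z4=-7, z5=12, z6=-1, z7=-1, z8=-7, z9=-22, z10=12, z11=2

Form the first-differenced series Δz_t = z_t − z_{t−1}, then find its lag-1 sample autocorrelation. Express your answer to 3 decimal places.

First differences Δz: 9, -15, 2, 19, -13, 0, -6, -15, 34, -10
Mean of differences = 0.5000
Numerator Σ(Δz_t−Δz̄)(Δz_{t+1}−Δz̄) = -1137.2500
Denominator Σ(Δz_t−Δz̄)² = 2354.5000
r_1(Δz) = -1137.2500 / 2354.5000 = -0.483

-0.483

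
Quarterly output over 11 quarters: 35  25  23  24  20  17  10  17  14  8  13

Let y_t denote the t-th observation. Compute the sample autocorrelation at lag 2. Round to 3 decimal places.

Mean ȳ = (35 + 25 + 23 + 24 + 20 + 17 + 10 + 17 + 14 + 8 + 13)/11 = 18.7273
Numerator Σ_{t=1}^{9}(y_t−ȳ)(y_{t+2}−ȳ) = 177.6694
Denominator Σ(y_t−ȳ)² = 604.1818
r_2 = 177.6694 / 604.1818 = 0.294

0.294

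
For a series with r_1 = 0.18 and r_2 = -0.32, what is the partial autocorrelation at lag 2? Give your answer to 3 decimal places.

φ_{22} = (r_2 − r_1²) / (1 − r_1²)
r_1² = (0.18)² = 0.0324
Numerator = -0.32 − 0.0324 = -0.3524; denominator = 1 − 0.0324 = 0.9676
φ_{22} = -0.3524 / 0.9676 = -0.364

-0.364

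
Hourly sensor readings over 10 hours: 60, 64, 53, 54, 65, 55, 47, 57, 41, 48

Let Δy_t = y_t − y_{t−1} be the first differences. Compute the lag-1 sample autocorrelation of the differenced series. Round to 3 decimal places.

-0.565

First differences Δy: 4, -11, 1, 11, -10, -8, 10, -16, 7
Mean of differences = -1.3333
Numerator Σ(Δy_t−Δȳ)(Δy_{t+1}−Δȳ) = -458.4444
Denominator Σ(Δy_t−Δȳ)² = 812.0000
r_1(Δy) = -458.4444 / 812.0000 = -0.565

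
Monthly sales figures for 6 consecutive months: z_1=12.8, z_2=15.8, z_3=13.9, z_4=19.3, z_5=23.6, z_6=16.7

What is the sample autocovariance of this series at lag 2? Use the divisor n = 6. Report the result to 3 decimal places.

-1.813

Mean z̄ = (12.8 + 15.8 + 13.9 + 19.3 + 23.6 + 16.7)/6 = 17.0167
Deviations: -4.2167, -1.2167, -3.1167, 2.2833, 6.5833, -0.3167
Σ_{t=1}^{4}(z_t−z̄)(z_{t+2}−z̄) = -10.8772
γ_2 = -10.8772 / 6 = -1.813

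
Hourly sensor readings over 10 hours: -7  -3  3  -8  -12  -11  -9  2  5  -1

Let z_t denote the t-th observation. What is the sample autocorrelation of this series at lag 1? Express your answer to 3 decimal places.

Mean z̄ = (-7 − 3 + 3 − 8 − 12 − 11 − 9 + 2 + 5 − 1)/10 = -4.1000
Numerator Σ_{t=1}^{9}(z_t−z̄)(z_{t+1}−z̄) = 149.8900
Denominator Σ(z_t−z̄)² = 338.9000
r_1 = 149.8900 / 338.9000 = 0.442

0.442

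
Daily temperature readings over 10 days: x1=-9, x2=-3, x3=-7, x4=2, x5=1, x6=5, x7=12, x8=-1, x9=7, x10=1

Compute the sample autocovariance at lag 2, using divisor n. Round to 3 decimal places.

Mean x̄ = (-9 − 3 − 7 + 2 + 1 + 5 + 12 − 1 + 7 + 1)/10 = 0.8000
Σ_{t=1}^{8}(x_t−x̄)(x_{t+2}−x̄) = 139.1200
γ_2 = 139.1200 / 10 = 13.912

13.912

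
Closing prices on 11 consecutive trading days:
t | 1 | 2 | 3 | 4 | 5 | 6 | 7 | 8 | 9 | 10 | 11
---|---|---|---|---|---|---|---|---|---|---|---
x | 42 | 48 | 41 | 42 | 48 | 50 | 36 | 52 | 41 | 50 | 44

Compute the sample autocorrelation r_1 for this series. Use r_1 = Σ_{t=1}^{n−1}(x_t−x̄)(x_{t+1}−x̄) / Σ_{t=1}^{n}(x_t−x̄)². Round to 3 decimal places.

Mean x̄ = (42 + 48 + 41 + 42 + 48 + 50 + 36 + 52 + 41 + 50 + 44)/11 = 44.9091
Numerator Σ_{t=1}^{10}(x_t−x̄)(x_{t+1}−x̄) = -163.7355
Denominator Σ(x_t−x̄)² = 248.9091
r_1 = -163.7355 / 248.9091 = -0.658

-0.658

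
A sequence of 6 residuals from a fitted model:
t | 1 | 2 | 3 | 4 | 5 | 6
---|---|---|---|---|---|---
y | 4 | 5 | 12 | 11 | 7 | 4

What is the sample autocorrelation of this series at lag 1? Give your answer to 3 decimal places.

0.236

Mean ȳ = (4 + 5 + 12 + 11 + 7 + 4)/6 = 7.1667
Deviations from mean: -3.1667, -2.1667, 4.8333, 3.8333, -0.1667, -3.1667
Numerator Σ_{t=1}^{5}(y_t−ȳ)(y_{t+1}−ȳ) = 14.8056
Denominator Σ(y_t−ȳ)² = 62.8333
r_1 = 14.8056 / 62.8333 = 0.236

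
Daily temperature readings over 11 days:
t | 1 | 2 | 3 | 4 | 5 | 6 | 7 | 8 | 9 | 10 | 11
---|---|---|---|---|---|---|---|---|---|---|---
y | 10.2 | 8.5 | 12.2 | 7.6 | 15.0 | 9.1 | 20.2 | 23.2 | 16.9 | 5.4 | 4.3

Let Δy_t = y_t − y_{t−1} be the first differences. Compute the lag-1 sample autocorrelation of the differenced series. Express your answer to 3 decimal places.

First differences Δy: -1.7, 3.7, -4.6, 7.4, -5.9, 11.1, 3.0, -6.3, -11.5, -1.1
Mean of differences = -0.5900
Numerator Σ(Δy_t−Δȳ)(Δy_{t+1}−Δȳ) = -69.1771
Denominator Σ(Δy_t−Δȳ)² = 429.1890
r_1(Δy) = -69.1771 / 429.1890 = -0.161

-0.161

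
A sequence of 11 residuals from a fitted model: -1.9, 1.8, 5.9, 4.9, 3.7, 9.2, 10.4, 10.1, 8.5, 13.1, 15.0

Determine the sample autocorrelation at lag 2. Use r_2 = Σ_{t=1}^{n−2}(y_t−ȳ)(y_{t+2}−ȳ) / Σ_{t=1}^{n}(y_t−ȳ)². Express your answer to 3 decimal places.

0.199

Mean ȳ = (-1.9 + 1.8 + 5.9 + 4.9 + 3.7 + 9.2 + 10.4 + 10.1 + 8.5 + 13.1 + 15.0)/11 = 7.3364
Numerator Σ_{t=1}^{9}(y_t−ȳ)(y_{t+2}−ȳ) = 49.8592
Denominator Σ(y_t−ȳ)² = 250.9855
r_2 = 49.8592 / 250.9855 = 0.199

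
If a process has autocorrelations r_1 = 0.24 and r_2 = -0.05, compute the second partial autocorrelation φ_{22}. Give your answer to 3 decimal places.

-0.114

φ_{22} = (r_2 − r_1²) / (1 − r_1²)
r_1² = (0.24)² = 0.0576
Numerator = -0.05 − 0.0576 = -0.1076; denominator = 1 − 0.0576 = 0.9424
φ_{22} = -0.1076 / 0.9424 = -0.114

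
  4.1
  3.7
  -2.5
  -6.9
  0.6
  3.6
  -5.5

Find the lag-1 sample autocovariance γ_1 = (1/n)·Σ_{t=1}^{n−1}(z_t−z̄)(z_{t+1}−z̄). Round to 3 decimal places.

0.085

Mean z̄ = (4.1 + 3.7 − 2.5 − 6.9 + 0.6 + 3.6 − 5.5)/7 = -0.4143
Σ_{t=1}^{6}(z_t−z̄)(z_{t+1}−z̄) = 0.5969
γ_1 = 0.5969 / 7 = 0.085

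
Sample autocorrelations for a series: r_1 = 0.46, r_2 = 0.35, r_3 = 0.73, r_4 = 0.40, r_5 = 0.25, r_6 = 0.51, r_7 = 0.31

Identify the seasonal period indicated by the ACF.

The largest autocorrelation is r_3 = 0.73, with a weaker echo at lag 6 (0.51); the remaining lags stay at or below 0.46. The elevated value at lag 1 (0.46), dropping to 0.35 at lag 2, reflects decaying short-term dependence rather than seasonality.
The dominant spike at lag 3 indicates a seasonal period of 3.

3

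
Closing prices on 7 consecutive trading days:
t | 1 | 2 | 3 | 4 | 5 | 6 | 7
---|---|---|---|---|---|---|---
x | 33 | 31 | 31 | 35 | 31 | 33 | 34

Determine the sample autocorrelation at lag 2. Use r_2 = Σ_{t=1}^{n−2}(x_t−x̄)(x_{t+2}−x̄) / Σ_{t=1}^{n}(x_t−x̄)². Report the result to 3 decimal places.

-0.205

Mean x̄ = (33 + 31 + 31 + 35 + 31 + 33 + 34)/7 = 32.5714
Deviations from mean: 0.4286, -1.5714, -1.5714, 2.4286, -1.5714, 0.4286, 1.4286
Σ(x_t−x̄)(x_{t+2}−x̄) = (-0.6735) + (-3.8163) + (2.4694) + (1.0408) + (-2.2449) = -3.2245
Denominator Σ(x_t−x̄)² = 15.7143
r_2 = -3.2245 / 15.7143 = -0.205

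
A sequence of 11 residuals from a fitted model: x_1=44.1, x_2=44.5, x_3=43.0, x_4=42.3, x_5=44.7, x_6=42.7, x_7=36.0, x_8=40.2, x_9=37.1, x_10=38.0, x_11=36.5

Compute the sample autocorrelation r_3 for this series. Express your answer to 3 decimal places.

Mean x̄ = (44.1 + 44.5 + 43.0 + 42.3 + 44.7 + 42.7 + 36.0 + 40.2 + 37.1 + 38.0 + 36.5)/11 = 40.8273
Numerator Σ_{t=1}^{8}(x_t−x̄)(x_{t+3}−x̄) = 22.9560
Denominator Σ(x_t−x̄)² = 113.9018
r_3 = 22.9560 / 113.9018 = 0.202

0.202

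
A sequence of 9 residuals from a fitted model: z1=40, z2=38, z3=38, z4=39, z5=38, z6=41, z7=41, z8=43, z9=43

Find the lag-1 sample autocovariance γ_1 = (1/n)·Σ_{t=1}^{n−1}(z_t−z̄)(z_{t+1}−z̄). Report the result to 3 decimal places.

Mean z̄ = (40 + 38 + 38 + 39 + 38 + 41 + 41 + 43 + 43)/9 = 40.1111
Σ_{t=1}^{8}(z_t−z̄)(z_{t+1}−z̄) = 19.2099
γ_1 = 19.2099 / 9 = 2.134

2.134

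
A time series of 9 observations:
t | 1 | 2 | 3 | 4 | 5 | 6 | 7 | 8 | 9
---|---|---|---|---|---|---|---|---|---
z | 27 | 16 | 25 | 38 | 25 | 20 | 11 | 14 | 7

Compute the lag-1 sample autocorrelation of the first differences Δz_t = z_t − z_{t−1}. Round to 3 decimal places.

-0.153

First differences Δz: -11, 9, 13, -13, -5, -9, 3, -7
Mean of differences = -2.5000
Numerator Σ(Δz_t−Δz̄)(Δz_{t+1}−Δz̄) = -100.2500
Denominator Σ(Δz_t−Δz̄)² = 654.0000
r_1(Δz) = -100.2500 / 654.0000 = -0.153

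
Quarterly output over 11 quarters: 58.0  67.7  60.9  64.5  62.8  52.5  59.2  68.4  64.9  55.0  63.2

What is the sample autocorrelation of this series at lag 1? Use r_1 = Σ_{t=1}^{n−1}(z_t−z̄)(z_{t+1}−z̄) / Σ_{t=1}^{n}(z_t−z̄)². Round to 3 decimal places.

Mean z̄ = (58.0 + 67.7 + 60.9 + 64.5 + 62.8 + 52.5 + 59.2 + 68.4 + 64.9 + 55.0 + 63.2)/11 = 61.5545
Numerator Σ_{t=1}^{10}(z_t−z̄)(z_{t+1}−z̄) = -40.0139
Denominator Σ(z_t−z̄)² = 252.3073
r_1 = -40.0139 / 252.3073 = -0.159

-0.159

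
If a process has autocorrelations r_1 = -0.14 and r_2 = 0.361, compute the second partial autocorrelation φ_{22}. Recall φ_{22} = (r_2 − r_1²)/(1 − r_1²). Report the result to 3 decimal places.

0.348

φ_{22} = (r_2 − r_1²) / (1 − r_1²)
r_1² = (-0.14)² = 0.0196
Numerator = 0.361 − 0.0196 = 0.3414; denominator = 1 − 0.0196 = 0.9804
φ_{22} = 0.3414 / 0.9804 = 0.348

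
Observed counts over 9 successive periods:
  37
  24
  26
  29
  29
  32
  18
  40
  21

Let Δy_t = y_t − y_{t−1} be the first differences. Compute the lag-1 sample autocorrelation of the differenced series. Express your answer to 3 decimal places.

First differences Δy: -13, 2, 3, 0, 3, -14, 22, -19
Mean of differences = -2.0000
Numerator Σ(Δy_t−Δȳ)(Δy_{t+1}−Δȳ) = -760.0000
Denominator Σ(Δy_t−Δȳ)² = 1200.0000
r_1(Δy) = -760.0000 / 1200.0000 = -0.633

-0.633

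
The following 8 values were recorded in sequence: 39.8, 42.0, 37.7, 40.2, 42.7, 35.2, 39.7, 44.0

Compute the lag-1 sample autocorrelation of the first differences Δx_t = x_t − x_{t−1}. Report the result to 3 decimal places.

-0.359

First differences Δx: 2.2, -4.3, 2.5, 2.5, -7.5, 4.5, 4.3
Mean of differences = 0.6000
Numerator Σ(Δx_t−Δx̄)(Δx_{t+1}−Δx̄) = -46.0900
Denominator Σ(Δx_t−Δx̄)² = 128.3000
r_1(Δx) = -46.0900 / 128.3000 = -0.359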